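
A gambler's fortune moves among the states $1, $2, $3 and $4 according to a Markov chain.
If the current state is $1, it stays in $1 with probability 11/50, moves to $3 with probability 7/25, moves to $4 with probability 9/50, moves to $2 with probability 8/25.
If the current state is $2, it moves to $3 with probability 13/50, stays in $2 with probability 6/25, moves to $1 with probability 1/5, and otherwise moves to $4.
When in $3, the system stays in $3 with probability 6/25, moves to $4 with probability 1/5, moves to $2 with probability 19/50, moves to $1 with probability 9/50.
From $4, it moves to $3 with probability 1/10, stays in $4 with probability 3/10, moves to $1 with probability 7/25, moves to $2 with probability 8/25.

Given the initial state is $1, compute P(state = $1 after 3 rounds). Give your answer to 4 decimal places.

0.2193

Propagate the distribution vector 3 rounds from $1.
After 0 rounds: (1.0000, 0.0000, 0.0000, 0.0000)
After 1 round: (0.2200, 0.3200, 0.2800, 0.1800)
After 2 rounds: (0.2132, 0.3112, 0.2300, 0.2456)
After 3 rounds: (0.2193, 0.3089, 0.2204, 0.2514)
P(in $1 after 3 rounds) = 0.2193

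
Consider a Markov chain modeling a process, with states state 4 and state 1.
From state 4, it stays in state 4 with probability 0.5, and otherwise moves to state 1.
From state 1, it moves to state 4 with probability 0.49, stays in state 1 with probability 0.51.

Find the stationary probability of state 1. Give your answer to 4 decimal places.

0.5051

Let the stationary distribution be π with π = πP and π_1 + π_2 = 1.
π_1 = 0.5·π_1 + 0.49·π_2
Solving with the normalization constraint gives π = (0.4949, 0.5051).
So the stationary probability of state 1 is 0.5051.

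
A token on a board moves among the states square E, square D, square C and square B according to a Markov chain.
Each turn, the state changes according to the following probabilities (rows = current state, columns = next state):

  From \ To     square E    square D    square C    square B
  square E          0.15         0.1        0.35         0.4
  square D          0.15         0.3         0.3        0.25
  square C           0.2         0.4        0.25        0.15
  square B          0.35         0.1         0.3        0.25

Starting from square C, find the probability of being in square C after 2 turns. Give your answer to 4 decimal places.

0.2975

Propagate the distribution vector 2 turns from square C.
After 0 turns: (0.0000, 0.0000, 1.0000, 0.0000)
After 1 turn: (0.2000, 0.4000, 0.2500, 0.1500)
After 2 turns: (0.1925, 0.2550, 0.2975, 0.2550)
P(in square C after 2 turns) = 0.2975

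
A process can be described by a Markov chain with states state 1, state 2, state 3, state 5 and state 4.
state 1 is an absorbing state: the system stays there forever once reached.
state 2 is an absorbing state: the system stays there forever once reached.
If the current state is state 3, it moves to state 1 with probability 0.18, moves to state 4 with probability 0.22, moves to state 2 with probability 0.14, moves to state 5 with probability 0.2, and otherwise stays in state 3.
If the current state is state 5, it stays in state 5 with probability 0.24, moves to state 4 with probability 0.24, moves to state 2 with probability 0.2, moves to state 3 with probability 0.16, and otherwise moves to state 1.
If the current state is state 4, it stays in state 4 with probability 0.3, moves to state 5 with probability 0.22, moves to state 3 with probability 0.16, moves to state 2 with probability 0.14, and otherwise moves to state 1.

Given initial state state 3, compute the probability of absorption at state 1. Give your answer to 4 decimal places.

Let h(s) be the probability of absorption at state 1 starting from transient state s. Then h(state 1) = 1 and h(state 2) = 0. By first-step analysis:
h(state 3) = 0.18·1 + 0.14·0 + 0.26·h(state 3) + 0.2·h(state 5) + 0.22·h(state 4)
h(state 5) = 0.16·1 + 0.2·0 + 0.16·h(state 3) + 0.24·h(state 5) + 0.24·h(state 4)
h(state 4) = 0.18·1 + 0.14·0 + 0.16·h(state 3) + 0.22·h(state 5) + 0.3·h(state 4)
Solving: h(state 3) = 0.5349, h(state 5) = 0.4918, h(state 4) = 0.5340.
Starting from state 3, the probability is 0.5349.

0.5349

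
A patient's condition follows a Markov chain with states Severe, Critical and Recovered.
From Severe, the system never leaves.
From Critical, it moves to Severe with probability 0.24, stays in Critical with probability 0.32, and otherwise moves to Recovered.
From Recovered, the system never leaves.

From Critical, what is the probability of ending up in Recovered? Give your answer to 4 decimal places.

Let h(s) be the probability of absorption at Recovered starting from transient state s. Then h(Recovered) = 1 and h(Severe) = 0. By first-step analysis:
h(Critical) = 0.24·0 + 0.32·h(Critical) + 0.44·1
Solving: h(Critical) = 0.6471.
Starting from Critical, the probability is 0.6471.

0.6471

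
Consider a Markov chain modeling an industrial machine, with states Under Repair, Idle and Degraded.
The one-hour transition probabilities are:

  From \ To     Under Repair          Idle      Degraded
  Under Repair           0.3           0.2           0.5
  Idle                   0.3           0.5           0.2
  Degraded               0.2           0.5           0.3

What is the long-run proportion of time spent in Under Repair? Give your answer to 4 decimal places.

Let the stationary distribution be π with π = πP and π_1 + π_2 + π_3 = 1.
π_1 = 0.3·π_1 + 0.3·π_2 + 0.2·π_3
π_2 = 0.2·π_1 + 0.5·π_2 + 0.5·π_3
Solving with the normalization constraint gives π = (0.2688, 0.4194, 0.3118).
So the stationary probability of Under Repair is 0.2688.

0.2688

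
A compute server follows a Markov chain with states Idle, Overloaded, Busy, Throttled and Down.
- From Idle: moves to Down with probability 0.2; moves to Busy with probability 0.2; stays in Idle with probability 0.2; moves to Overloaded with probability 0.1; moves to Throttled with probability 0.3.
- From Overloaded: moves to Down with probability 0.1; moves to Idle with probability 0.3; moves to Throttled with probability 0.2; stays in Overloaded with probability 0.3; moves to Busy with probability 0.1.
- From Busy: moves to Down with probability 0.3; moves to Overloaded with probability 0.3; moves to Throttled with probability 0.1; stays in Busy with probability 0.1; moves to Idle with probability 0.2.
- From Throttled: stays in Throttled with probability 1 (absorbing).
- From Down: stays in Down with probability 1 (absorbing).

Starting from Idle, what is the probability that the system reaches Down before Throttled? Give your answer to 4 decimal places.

Let h(s) be the probability of absorption at Down starting from transient state s. Then h(Down) = 1 and h(Throttled) = 0. By first-step analysis:
h(Idle) = 0.2·h(Idle) + 0.1·h(Overloaded) + 0.2·h(Busy) + 0.3·0 + 0.2·1
h(Overloaded) = 0.3·h(Idle) + 0.3·h(Overloaded) + 0.1·h(Busy) + 0.2·0 + 0.1·1
h(Busy) = 0.2·h(Idle) + 0.3·h(Overloaded) + 0.1·h(Busy) + 0.1·0 + 0.3·1
Solving: h(Idle) = 0.4444, h(Overloaded) = 0.4148, h(Busy) = 0.5704.
Starting from Idle, the probability is 0.4444.

0.4444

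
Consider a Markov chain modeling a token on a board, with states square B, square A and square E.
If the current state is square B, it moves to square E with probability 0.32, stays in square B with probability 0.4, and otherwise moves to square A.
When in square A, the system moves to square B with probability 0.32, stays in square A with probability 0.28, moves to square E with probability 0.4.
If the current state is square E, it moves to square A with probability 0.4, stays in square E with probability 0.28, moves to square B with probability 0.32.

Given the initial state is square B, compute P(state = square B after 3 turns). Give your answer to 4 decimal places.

0.3482

Propagate the distribution vector 3 turns from square B.
After 0 turns: (1.0000, 0.0000, 0.0000)
After 1 turn: (0.4000, 0.2800, 0.3200)
After 2 turns: (0.3520, 0.3184, 0.3296)
After 3 turns: (0.3482, 0.3196, 0.3323)
P(in square B after 3 turns) = 0.3482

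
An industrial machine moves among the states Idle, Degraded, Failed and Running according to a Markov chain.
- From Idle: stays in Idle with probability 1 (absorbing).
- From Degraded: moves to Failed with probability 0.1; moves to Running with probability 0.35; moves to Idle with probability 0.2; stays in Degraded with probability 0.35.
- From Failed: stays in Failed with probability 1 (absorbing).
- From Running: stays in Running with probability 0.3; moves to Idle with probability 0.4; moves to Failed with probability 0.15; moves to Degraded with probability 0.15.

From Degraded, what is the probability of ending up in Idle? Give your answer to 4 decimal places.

Let h(s) be the probability of absorption at Idle starting from transient state s. Then h(Idle) = 1 and h(Failed) = 0. By first-step analysis:
h(Degraded) = 0.2·1 + 0.35·h(Degraded) + 0.1·0 + 0.35·h(Running)
h(Running) = 0.4·1 + 0.15·h(Degraded) + 0.15·0 + 0.3·h(Running)
Solving: h(Degraded) = 0.6957, h(Running) = 0.7205.
Starting from Degraded, the probability is 0.6957.

0.6957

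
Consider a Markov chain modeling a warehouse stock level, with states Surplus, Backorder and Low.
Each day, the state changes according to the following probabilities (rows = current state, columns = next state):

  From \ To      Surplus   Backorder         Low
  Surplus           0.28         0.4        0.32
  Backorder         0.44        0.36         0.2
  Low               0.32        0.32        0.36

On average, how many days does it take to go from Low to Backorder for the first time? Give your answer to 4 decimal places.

2.9018

Let t(s) be the expected number of days to first reach Backorder from state s, with t(Backorder) = 0. Conditioning on the first day:
t(Surplus) = 1 + 0.28·t(Surplus) + 0.32·t(Low)
t(Low) = 1 + 0.32·t(Surplus) + 0.36·t(Low)
Solving: t(Surplus) = 2.6786, t(Low) = 2.9018.
Expected days from Low to Backorder: 2.9018.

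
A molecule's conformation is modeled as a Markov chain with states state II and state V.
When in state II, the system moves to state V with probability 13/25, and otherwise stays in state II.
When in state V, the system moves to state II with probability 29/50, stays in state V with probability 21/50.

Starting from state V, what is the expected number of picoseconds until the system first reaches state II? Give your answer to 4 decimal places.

1.7241

Let t(s) be the expected number of picoseconds to first reach state II from state s, with t(state II) = 0. Conditioning on the first picosecond:
t(state V) = 1 + 0.42·t(state V)
Solving: t(state V) = 1.7241.
Expected picoseconds from state V to state II: 1.7241.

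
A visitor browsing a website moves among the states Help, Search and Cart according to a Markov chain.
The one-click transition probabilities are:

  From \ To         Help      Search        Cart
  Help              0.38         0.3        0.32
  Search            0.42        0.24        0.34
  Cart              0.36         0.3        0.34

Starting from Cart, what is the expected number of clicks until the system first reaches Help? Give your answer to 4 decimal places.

Let t(s) be the expected number of clicks to first reach Help from state s, with t(Help) = 0. Conditioning on the first click:
t(Search) = 1 + 0.24·t(Search) + 0.34·t(Cart)
t(Cart) = 1 + 0.3·t(Search) + 0.34·t(Cart)
Solving: t(Search) = 2.5025, t(Cart) = 2.6527.
Expected clicks from Cart to Help: 2.6527.

2.6527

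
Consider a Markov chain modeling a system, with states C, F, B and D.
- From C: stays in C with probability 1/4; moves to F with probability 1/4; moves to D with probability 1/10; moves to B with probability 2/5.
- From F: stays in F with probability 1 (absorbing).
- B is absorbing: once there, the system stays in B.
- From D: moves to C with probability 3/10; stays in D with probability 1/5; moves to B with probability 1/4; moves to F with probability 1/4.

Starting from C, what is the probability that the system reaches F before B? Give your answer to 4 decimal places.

0.3947

Let h(s) be the probability of absorption at F starting from transient state s. Then h(F) = 1 and h(B) = 0. By first-step analysis:
h(C) = 0.25·h(C) + 0.25·1 + 0.4·0 + 0.1·h(D)
h(D) = 0.3·h(C) + 0.25·1 + 0.25·0 + 0.2·h(D)
Solving: h(C) = 0.3947, h(D) = 0.4605.
Starting from C, the probability is 0.3947.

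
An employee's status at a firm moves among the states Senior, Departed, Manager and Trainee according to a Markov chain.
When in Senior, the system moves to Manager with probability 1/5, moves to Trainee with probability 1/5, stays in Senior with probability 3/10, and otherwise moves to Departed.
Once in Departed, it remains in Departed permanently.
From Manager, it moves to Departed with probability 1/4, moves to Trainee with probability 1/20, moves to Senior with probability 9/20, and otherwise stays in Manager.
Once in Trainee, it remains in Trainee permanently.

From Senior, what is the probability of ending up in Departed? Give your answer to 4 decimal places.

0.6322

Let h(s) be the probability of absorption at Departed starting from transient state s. Then h(Departed) = 1 and h(Trainee) = 0. By first-step analysis:
h(Senior) = 0.3·h(Senior) + 0.3·1 + 0.2·h(Manager) + 0.2·0
h(Manager) = 0.45·h(Senior) + 0.25·1 + 0.25·h(Manager) + 0.05·0
Solving: h(Senior) = 0.6322, h(Manager) = 0.7126.
Starting from Senior, the probability is 0.6322.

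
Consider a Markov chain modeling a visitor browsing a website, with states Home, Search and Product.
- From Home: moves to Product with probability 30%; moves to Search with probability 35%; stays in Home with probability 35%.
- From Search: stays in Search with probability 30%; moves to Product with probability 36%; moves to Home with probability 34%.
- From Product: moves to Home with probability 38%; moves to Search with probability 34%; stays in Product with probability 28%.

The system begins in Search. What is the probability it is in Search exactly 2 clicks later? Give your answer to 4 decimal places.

Sum over the intermediate state after 1 click:
P = P(Search→Home)·P(Home→Search) + P(Search→Search)·P(Search→Search) + P(Search→Product)·P(Product→Search)
  = 0.34×0.35 + 0.3×0.3 + 0.36×0.34
  = 0.1190 + 0.0900 + 0.1224 = 0.3314

0.3314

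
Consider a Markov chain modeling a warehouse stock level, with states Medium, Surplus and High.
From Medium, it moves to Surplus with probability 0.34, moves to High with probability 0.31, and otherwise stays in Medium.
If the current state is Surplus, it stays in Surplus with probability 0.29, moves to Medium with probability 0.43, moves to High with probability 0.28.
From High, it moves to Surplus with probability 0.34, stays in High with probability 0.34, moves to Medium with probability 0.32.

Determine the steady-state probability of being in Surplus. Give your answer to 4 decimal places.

0.3238

Let the stationary distribution be π with π = πP and π_1 + π_2 + π_3 = 1.
π_1 = 0.35·π_1 + 0.43·π_2 + 0.32·π_3
π_2 = 0.34·π_1 + 0.29·π_2 + 0.34·π_3
Solving with the normalization constraint gives π = (0.3666, 0.3238, 0.3096).
So the stationary probability of Surplus is 0.3238.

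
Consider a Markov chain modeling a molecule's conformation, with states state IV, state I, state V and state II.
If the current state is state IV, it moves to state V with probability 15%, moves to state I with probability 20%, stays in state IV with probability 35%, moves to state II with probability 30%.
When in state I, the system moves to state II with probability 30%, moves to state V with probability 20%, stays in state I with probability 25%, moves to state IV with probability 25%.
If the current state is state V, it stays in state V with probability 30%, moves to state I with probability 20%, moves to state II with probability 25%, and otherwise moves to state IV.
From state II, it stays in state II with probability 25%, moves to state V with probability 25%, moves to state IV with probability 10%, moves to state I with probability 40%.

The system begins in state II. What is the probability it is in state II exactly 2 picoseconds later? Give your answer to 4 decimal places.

0.2750

Propagate the distribution vector 2 picoseconds from state II.
After 0 picoseconds: (0.0000, 0.0000, 0.0000, 1.0000)
After 1 picosecond: (0.1000, 0.4000, 0.2500, 0.2500)
After 2 picoseconds: (0.2225, 0.2700, 0.2325, 0.2750)
P(in state II after 2 picoseconds) = 0.2750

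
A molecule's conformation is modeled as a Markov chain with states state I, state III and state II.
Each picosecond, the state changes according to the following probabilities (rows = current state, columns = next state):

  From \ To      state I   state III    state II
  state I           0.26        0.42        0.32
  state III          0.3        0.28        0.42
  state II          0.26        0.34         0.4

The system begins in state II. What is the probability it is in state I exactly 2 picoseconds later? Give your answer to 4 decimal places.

Sum over the intermediate state after 1 picosecond:
P = P(state II→state I)·P(state I→state I) + P(state II→state III)·P(state III→state I) + P(state II→state II)·P(state II→state I)
  = 0.26×0.26 + 0.34×0.3 + 0.4×0.26
  = 0.0676 + 0.1020 + 0.1040 = 0.2736

0.2736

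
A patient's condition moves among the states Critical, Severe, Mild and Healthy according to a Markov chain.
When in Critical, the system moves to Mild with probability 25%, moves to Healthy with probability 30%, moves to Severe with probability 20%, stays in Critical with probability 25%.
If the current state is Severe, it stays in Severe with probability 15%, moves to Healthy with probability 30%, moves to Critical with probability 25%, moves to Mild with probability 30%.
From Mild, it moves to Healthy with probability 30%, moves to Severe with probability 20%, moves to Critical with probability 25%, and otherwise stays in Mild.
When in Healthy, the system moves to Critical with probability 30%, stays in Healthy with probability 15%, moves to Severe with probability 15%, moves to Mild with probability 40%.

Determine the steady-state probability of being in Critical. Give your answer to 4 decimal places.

Let the stationary distribution be π with π = πP and π_1 + π_2 + π_3 + π_4 = 1.
π_1 = 0.25·π_1 + 0.25·π_2 + 0.25·π_3 + 0.3·π_4
π_2 = 0.2·π_1 + 0.15·π_2 + 0.2·π_3 + 0.15·π_4
π_3 = 0.25·π_1 + 0.3·π_2 + 0.25·π_3 + 0.4·π_4
Solving with the normalization constraint gives π = (0.2630, 0.1781, 0.2980, 0.2609).
So the stationary probability of Critical is 0.2630.

0.2630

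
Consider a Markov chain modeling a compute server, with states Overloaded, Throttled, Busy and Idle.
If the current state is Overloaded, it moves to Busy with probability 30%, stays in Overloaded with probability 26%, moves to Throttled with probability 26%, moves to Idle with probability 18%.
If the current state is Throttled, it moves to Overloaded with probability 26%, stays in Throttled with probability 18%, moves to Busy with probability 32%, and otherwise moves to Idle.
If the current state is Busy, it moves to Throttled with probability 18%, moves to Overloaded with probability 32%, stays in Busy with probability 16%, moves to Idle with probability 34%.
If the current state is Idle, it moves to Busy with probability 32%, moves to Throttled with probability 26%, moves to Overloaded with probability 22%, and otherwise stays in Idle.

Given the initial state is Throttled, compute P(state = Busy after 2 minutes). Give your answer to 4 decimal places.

Propagate the distribution vector 2 minutes from Throttled.
After 0 minutes: (0.0000, 1.0000, 0.0000, 0.0000)
After 1 minute: (0.2600, 0.1800, 0.3200, 0.2400)
After 2 minutes: (0.2696, 0.2200, 0.2636, 0.2468)
P(in Busy after 2 minutes) = 0.2636

0.2636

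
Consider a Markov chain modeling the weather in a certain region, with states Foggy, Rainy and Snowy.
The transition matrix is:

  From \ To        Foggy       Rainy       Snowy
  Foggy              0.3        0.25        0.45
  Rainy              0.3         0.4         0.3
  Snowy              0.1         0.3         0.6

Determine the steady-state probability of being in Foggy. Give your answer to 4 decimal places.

Let the stationary distribution be π with π = πP and π_1 + π_2 + π_3 = 1.
π_1 = 0.3·π_1 + 0.3·π_2 + 0.1·π_3
π_2 = 0.25·π_1 + 0.4·π_2 + 0.3·π_3
Solving with the normalization constraint gives π = (0.2055, 0.3219, 0.4726).
So the stationary probability of Foggy is 0.2055.

0.2055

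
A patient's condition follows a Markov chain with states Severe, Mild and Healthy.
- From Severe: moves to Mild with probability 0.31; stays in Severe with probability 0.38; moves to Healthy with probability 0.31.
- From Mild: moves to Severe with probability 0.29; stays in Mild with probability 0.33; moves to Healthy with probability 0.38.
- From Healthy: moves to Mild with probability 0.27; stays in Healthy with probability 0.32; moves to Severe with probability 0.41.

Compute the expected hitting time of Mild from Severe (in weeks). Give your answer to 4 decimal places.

3.3616

Let t(s) be the expected number of weeks to first reach Mild from state s, with t(Mild) = 0. Conditioning on the first week:
t(Severe) = 1 + 0.38·t(Severe) + 0.31·t(Healthy)
t(Healthy) = 1 + 0.41·t(Severe) + 0.32·t(Healthy)
Solving: t(Severe) = 3.3616, t(Healthy) = 3.4975.
Expected weeks from Severe to Mild: 3.3616.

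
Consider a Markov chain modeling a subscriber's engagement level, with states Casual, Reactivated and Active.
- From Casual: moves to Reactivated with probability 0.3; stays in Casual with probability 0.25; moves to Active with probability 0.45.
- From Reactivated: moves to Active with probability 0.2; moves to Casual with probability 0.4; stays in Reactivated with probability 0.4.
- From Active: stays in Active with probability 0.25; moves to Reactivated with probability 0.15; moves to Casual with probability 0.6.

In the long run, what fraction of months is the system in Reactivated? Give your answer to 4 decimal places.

Let the stationary distribution be π with π = πP and π_1 + π_2 + π_3 = 1.
π_1 = 0.25·π_1 + 0.4·π_2 + 0.6·π_3
π_2 = 0.3·π_1 + 0.4·π_2 + 0.15·π_3
Solving with the normalization constraint gives π = (0.4029, 0.2806, 0.3165).
So the stationary probability of Reactivated is 0.2806.

0.2806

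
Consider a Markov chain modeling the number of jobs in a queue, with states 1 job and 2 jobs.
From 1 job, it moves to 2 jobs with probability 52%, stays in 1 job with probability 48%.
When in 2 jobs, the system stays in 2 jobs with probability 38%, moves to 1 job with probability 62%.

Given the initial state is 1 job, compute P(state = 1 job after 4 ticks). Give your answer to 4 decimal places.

Propagate the distribution vector 4 ticks from 1 job.
After 0 ticks: (1.0000, 0.0000)
After 1 tick: (0.4800, 0.5200)
After 2 ticks: (0.5528, 0.4472)
After 3 ticks: (0.5426, 0.4574)
After 4 ticks: (0.5440, 0.4560)
P(in 1 job after 4 ticks) = 0.5440

0.5440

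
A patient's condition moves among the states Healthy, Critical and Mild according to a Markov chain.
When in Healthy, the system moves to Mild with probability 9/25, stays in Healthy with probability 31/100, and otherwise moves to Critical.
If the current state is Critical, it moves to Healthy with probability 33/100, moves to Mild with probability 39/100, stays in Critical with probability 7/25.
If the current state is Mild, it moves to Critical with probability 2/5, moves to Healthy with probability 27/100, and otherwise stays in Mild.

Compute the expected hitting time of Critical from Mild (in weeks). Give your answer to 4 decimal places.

Let t(s) be the expected number of weeks to first reach Critical from state s, with t(Critical) = 0. Conditioning on the first week:
t(Healthy) = 1 + 0.31·t(Healthy) + 0.36·t(Mild)
t(Mild) = 1 + 0.27·t(Healthy) + 0.33·t(Mild)
Solving: t(Healthy) = 2.8211, t(Mild) = 2.6294.
Expected weeks from Mild to Critical: 2.6294.

2.6294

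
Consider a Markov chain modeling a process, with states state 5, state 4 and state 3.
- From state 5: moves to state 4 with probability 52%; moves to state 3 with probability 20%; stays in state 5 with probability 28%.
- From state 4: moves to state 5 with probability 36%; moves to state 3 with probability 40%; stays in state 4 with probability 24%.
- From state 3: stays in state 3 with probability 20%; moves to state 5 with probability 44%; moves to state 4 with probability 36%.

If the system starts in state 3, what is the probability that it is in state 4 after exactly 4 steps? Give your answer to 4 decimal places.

0.3726

Propagate the distribution vector 4 steps from state 3.
After 0 steps: (0.0000, 0.0000, 1.0000)
After 1 step: (0.4400, 0.3600, 0.2000)
After 2 steps: (0.3408, 0.3872, 0.2720)
After 3 steps: (0.3545, 0.3681, 0.2774)
After 4 steps: (0.3538, 0.3726, 0.2736)
P(in state 4 after 4 steps) = 0.3726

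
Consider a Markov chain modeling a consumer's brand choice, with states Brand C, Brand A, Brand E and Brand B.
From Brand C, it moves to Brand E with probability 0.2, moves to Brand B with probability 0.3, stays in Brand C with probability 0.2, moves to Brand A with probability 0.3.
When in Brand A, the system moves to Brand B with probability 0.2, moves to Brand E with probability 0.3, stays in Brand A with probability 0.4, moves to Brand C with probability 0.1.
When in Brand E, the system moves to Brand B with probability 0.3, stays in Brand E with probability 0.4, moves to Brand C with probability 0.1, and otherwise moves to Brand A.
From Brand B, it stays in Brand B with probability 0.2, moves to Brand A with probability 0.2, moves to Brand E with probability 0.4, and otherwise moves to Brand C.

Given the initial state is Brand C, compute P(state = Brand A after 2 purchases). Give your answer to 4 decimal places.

Propagate the distribution vector 2 purchases from Brand C.
After 0 purchases: (1.0000, 0.0000, 0.0000, 0.0000)
After 1 purchase: (0.2000, 0.3000, 0.2000, 0.3000)
After 2 purchases: (0.1500, 0.2800, 0.3300, 0.2400)
P(in Brand A after 2 purchases) = 0.2800

0.2800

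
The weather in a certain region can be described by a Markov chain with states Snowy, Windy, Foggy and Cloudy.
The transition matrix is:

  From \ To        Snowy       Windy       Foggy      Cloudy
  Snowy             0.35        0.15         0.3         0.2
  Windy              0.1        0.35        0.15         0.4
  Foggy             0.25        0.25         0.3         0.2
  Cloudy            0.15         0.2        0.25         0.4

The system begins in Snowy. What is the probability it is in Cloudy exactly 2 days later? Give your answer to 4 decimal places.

0.2700

Propagate the distribution vector 2 days from Snowy.
After 0 days: (1.0000, 0.0000, 0.0000, 0.0000)
After 1 day: (0.3500, 0.1500, 0.3000, 0.2000)
After 2 days: (0.2425, 0.2200, 0.2675, 0.2700)
P(in Cloudy after 2 days) = 0.2700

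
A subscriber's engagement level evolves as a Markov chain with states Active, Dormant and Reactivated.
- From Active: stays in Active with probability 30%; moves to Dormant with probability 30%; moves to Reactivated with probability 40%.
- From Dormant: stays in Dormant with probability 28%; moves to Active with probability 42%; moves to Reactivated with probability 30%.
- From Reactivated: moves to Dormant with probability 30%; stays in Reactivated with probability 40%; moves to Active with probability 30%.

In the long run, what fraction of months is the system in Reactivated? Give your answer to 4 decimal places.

0.3706

Let the stationary distribution be π with π = πP and π_1 + π_2 + π_3 = 1.
π_1 = 0.3·π_1 + 0.42·π_2 + 0.3·π_3
π_2 = 0.3·π_1 + 0.28·π_2 + 0.3·π_3
Solving with the normalization constraint gives π = (0.3353, 0.2941, 0.3706).
So the stationary probability of Reactivated is 0.3706.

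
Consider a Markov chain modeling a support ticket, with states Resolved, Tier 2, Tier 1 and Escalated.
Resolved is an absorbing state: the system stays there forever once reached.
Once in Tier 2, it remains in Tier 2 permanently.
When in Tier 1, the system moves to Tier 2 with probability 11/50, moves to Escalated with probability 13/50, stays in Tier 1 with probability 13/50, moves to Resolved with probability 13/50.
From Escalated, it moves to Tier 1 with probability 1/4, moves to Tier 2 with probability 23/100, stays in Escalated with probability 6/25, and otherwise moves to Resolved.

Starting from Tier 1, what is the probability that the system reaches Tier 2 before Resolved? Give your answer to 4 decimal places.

0.4564

Let h(s) be the probability of absorption at Tier 2 starting from transient state s. Then h(Tier 2) = 1 and h(Resolved) = 0. By first-step analysis:
h(Tier 1) = 0.26·0 + 0.22·1 + 0.26·h(Tier 1) + 0.26·h(Escalated)
h(Escalated) = 0.28·0 + 0.23·1 + 0.25·h(Tier 1) + 0.24·h(Escalated)
Solving: h(Tier 1) = 0.4564, h(Escalated) = 0.4528.
Starting from Tier 1, the probability is 0.4564.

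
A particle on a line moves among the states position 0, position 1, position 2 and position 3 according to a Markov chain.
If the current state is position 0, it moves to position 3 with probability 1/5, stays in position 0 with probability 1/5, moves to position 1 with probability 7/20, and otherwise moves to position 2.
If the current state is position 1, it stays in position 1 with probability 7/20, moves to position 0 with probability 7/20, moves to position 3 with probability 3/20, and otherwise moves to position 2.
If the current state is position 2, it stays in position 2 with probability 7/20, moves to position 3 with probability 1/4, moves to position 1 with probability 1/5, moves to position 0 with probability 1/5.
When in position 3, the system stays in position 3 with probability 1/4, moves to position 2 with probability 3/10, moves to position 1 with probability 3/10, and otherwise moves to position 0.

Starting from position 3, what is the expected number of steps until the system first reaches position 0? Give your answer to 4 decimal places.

Let t(s) be the expected number of steps to first reach position 0 from state s, with t(position 0) = 0. Conditioning on the first step:
t(position 1) = 1 + 0.35·t(position 1) + 0.15·t(position 2) + 0.15·t(position 3)
t(position 2) = 1 + 0.2·t(position 1) + 0.35·t(position 2) + 0.25·t(position 3)
t(position 3) = 1 + 0.3·t(position 1) + 0.3·t(position 2) + 0.25·t(position 3)
Solving: t(position 1) = 3.5946, t(position 2) = 4.3850, t(position 3) = 4.5252.
Expected steps from position 3 to position 0: 4.5252.

4.5252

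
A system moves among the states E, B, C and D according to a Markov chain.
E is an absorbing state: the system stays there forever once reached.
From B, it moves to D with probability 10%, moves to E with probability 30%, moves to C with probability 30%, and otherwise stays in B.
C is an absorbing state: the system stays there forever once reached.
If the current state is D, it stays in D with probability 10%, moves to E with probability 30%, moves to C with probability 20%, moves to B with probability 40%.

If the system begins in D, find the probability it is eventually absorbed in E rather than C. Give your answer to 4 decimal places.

0.5593

Let h(s) be the probability of absorption at E starting from transient state s. Then h(E) = 1 and h(C) = 0. By first-step analysis:
h(B) = 0.3·1 + 0.3·h(B) + 0.3·0 + 0.1·h(D)
h(D) = 0.3·1 + 0.4·h(B) + 0.2·0 + 0.1·h(D)
Solving: h(B) = 0.5085, h(D) = 0.5593.
Starting from D, the probability is 0.5593.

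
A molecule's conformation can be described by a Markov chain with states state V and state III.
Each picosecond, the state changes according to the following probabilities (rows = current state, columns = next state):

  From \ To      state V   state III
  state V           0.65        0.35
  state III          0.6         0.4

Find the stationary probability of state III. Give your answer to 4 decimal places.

0.3684

Let the stationary distribution be π with π = πP and π_1 + π_2 = 1.
π_1 = 0.65·π_1 + 0.6·π_2
Solving with the normalization constraint gives π = (0.6316, 0.3684).
So the stationary probability of state III is 0.3684.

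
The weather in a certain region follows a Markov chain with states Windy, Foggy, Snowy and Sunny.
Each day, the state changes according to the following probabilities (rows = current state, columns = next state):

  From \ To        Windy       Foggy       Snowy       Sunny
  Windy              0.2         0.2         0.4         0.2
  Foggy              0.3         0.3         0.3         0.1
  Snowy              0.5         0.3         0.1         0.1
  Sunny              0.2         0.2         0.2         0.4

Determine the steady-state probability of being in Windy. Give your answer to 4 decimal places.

Let the stationary distribution be π with π = πP and π_1 + π_2 + π_3 + π_4 = 1.
π_1 = 0.2·π_1 + 0.3·π_2 + 0.5·π_3 + 0.2·π_4
π_2 = 0.2·π_1 + 0.3·π_2 + 0.3·π_3 + 0.2·π_4
π_3 = 0.4·π_1 + 0.3·π_2 + 0.1·π_3 + 0.2·π_4
Solving with the normalization constraint gives π = (0.3030, 0.2511, 0.2597, 0.1861).
So the stationary probability of Windy is 0.3030.

0.3030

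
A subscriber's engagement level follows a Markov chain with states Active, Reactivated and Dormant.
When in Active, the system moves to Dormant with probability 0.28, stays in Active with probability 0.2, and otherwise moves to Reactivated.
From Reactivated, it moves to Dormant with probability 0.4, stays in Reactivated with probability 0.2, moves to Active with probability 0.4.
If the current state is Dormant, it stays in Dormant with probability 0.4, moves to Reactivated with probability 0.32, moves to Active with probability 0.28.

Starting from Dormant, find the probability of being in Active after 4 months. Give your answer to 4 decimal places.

Propagate the distribution vector 4 months from Dormant.
After 0 months: (0.0000, 0.0000, 1.0000)
After 1 month: (0.2800, 0.3200, 0.4000)
After 2 months: (0.2960, 0.3376, 0.3664)
After 3 months: (0.2968, 0.3387, 0.3645)
After 4 months: (0.2969, 0.3387, 0.3644)
P(in Active after 4 months) = 0.2969

0.2969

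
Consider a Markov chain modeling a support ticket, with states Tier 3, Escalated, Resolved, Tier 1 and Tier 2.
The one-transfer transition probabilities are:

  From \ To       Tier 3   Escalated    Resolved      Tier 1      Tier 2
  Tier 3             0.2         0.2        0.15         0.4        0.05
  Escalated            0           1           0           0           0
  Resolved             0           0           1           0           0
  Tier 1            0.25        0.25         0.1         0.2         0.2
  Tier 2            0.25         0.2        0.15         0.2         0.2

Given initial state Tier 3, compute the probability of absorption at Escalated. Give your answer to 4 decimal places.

Let h(s) be the probability of absorption at Escalated starting from transient state s. Then h(Escalated) = 1 and h(Resolved) = 0. By first-step analysis:
h(Tier 3) = 0.2·h(Tier 3) + 0.2·1 + 0.15·0 + 0.4·h(Tier 1) + 0.05·h(Tier 2)
h(Tier 1) = 0.25·h(Tier 3) + 0.25·1 + 0.1·0 + 0.2·h(Tier 1) + 0.2·h(Tier 2)
h(Tier 2) = 0.25·h(Tier 3) + 0.2·1 + 0.15·0 + 0.2·h(Tier 1) + 0.2·h(Tier 2)
Solving: h(Tier 3) = 0.6163, h(Tier 1) = 0.6568, h(Tier 2) = 0.6068.
Starting from Tier 3, the probability is 0.6163.

0.6163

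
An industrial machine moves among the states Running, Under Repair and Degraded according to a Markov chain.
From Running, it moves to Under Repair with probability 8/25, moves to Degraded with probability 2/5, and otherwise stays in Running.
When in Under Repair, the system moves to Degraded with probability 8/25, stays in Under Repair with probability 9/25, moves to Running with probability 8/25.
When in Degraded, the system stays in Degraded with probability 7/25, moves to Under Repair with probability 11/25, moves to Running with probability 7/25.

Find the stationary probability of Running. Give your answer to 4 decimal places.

0.2950

Let the stationary distribution be π with π = πP and π_1 + π_2 + π_3 = 1.
π_1 = 0.28·π_1 + 0.32·π_2 + 0.28·π_3
π_2 = 0.32·π_1 + 0.36·π_2 + 0.44·π_3
Solving with the normalization constraint gives π = (0.2950, 0.3746, 0.3304).
So the stationary probability of Running is 0.2950.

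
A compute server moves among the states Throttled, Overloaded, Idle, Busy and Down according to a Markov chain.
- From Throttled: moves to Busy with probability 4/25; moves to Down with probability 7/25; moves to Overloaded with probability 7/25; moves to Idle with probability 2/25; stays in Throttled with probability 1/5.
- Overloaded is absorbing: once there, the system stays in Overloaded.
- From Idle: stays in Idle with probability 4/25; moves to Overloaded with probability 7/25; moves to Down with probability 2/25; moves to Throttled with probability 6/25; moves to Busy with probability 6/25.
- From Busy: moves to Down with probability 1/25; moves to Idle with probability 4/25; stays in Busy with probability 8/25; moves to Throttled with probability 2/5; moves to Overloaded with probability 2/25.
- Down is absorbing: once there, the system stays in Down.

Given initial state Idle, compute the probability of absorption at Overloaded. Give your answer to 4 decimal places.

0.6522

Let h(s) be the probability of absorption at Overloaded starting from transient state s. Then h(Overloaded) = 1 and h(Down) = 0. By first-step analysis:
h(Throttled) = 0.2·h(Throttled) + 0.28·1 + 0.08·h(Idle) + 0.16·h(Busy) + 0.28·0
h(Idle) = 0.24·h(Throttled) + 0.28·1 + 0.16·h(Idle) + 0.24·h(Busy) + 0.08·0
h(Busy) = 0.4·h(Throttled) + 0.08·1 + 0.16·h(Idle) + 0.32·h(Busy) + 0.04·0
Solving: h(Throttled) = 0.5320, h(Idle) = 0.6522, h(Busy) = 0.5841.
Starting from Idle, the probability is 0.6522.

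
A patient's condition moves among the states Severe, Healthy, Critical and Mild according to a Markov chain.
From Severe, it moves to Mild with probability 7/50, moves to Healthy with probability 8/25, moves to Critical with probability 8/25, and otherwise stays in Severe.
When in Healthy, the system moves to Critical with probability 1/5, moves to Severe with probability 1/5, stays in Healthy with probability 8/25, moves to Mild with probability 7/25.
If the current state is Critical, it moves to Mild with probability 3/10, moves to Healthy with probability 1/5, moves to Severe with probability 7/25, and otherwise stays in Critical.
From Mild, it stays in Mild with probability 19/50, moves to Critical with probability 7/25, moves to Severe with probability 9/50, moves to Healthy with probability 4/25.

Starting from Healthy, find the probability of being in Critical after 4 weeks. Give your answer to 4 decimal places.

0.2540

Propagate the distribution vector 4 weeks from Healthy.
After 0 weeks: (0.0000, 1.0000, 0.0000, 0.0000)
After 1 week: (0.2000, 0.3200, 0.2000, 0.2800)
After 2 weeks: (0.2144, 0.2512, 0.2504, 0.2840)
After 3 weeks: (0.2186, 0.2445, 0.2535, 0.2834)
After 4 weeks: (0.2190, 0.2442, 0.2540, 0.2828)
P(in Critical after 4 weeks) = 0.2540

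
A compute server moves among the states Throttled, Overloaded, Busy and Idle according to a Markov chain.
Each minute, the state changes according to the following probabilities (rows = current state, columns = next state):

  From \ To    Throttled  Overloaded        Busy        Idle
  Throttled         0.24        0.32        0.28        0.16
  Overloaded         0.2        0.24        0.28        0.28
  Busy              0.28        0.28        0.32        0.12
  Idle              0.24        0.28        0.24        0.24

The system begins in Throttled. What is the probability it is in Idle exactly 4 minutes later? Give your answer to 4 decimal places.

0.1979

Propagate the distribution vector 4 minutes from Throttled.
After 0 minutes: (1.0000, 0.0000, 0.0000, 0.0000)
After 1 minute: (0.2400, 0.3200, 0.2800, 0.1600)
After 2 minutes: (0.2384, 0.2768, 0.2848, 0.2000)
After 3 minutes: (0.2403, 0.2785, 0.2834, 0.1978)
After 4 minutes: (0.2402, 0.2785, 0.2834, 0.1979)
P(in Idle after 4 minutes) = 0.1979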